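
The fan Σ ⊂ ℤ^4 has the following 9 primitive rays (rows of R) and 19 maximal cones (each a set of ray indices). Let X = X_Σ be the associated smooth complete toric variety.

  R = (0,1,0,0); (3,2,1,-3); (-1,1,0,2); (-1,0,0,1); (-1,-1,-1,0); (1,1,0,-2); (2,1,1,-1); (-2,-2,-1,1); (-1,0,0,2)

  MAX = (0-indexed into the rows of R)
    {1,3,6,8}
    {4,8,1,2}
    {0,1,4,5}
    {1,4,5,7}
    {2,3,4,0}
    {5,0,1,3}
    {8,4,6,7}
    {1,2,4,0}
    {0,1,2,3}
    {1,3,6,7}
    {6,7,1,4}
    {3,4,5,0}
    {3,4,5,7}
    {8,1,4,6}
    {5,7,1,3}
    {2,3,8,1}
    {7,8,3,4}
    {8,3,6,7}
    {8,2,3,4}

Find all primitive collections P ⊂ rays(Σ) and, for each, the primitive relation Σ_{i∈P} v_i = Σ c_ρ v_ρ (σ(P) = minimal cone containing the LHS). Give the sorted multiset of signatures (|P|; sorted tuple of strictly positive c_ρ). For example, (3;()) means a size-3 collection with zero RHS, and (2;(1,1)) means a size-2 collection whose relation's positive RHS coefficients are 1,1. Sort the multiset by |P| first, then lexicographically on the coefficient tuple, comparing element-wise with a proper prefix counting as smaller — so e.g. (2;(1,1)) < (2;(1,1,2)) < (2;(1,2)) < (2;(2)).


Σ has 11 primitive collections:

  P={0,8}:  v_{0} + v_{8} = v_{2}  ⇒ sig = (2;(1))
  P={5,6}:  v_{5} + v_{6} = v_{1}  ⇒ sig = (2;(1))
  P={5,8}:  v_{5} + v_{8} = v_{0}  ⇒ sig = (2;(1))
  P={0,6}:  v_{0} + v_{6} = v_{1} + v_{8}  ⇒ sig = (2;(1,1))
  P={0,7}:  v_{0} + v_{7} = v_{3} + v_{4}  ⇒ sig = (2;(1,1))
  P={2,7}:  v_{2} + v_{7} = v_{3} + v_{4} + v_{8}  ⇒ sig = (2;(1,1,1))
  P={2,6}:  v_{2} + v_{6} = v_{1} + 2·v_{8}  ⇒ sig = (2;(1,2))
  P={2,5}:  v_{2} + v_{5} = 2·v_{0}  ⇒ sig = (2;(2))
  P={1,7,8}:  v_{1} + v_{7} + v_{8} = 0  ⇒ sig = (3;())
  P={3,4,6}:  v_{3} + v_{4} + v_{6} = 0  ⇒ sig = (3;())
  P={1,3,4}:  v_{1} + v_{3} + v_{4} = v_{5}  ⇒ sig = (3;(1))

so the primitive-relation signature multiset is
    |P|=2: 8 collections, coeffs (1), (1), (1), (1,1), (1,1), (1,1,1), (1,2), (2)
    |P|=3: 3 collections, coeffs (), (), (1)


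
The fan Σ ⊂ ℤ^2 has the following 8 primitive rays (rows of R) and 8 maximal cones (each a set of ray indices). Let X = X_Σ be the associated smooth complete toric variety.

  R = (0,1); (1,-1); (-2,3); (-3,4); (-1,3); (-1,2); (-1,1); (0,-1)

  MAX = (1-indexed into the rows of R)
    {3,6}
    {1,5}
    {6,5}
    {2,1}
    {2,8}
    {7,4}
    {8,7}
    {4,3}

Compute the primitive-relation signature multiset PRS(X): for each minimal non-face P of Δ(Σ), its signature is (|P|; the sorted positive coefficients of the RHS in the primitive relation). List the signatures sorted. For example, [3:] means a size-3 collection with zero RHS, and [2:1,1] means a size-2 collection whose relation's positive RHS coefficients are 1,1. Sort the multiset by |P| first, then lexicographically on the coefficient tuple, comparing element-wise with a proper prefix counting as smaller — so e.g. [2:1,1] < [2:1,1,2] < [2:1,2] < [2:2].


Σ has 20 primitive collections:

  • {1,8}:  v_{1} + v_{8} = 0  so sig = [2:]
  • {2,7}:  v_{2} + v_{7} = 0  so sig = [2:]
  • {1,6}:  v_{1} + v_{6} = v_{5}  so sig = [2:1]
  • {1,7}:  v_{1} + v_{7} = v_{6}  so sig = [2:1]
  • {2,3}:  v_{2} + v_{3} = v_{6}  so sig = [2:1]
  • {2,4}:  v_{2} + v_{4} = v_{3}  so sig = [2:1]
  • {2,6}:  v_{2} + v_{6} = v_{1}  so sig = [2:1]
  • {3,7}:  v_{3} + v_{7} = v_{4}  so sig = [2:1]
  • {5,8}:  v_{5} + v_{8} = v_{6}  so sig = [2:1]
  • {6,7}:  v_{6} + v_{7} = v_{3}  so sig = [2:1]
  • {6,8}:  v_{6} + v_{8} = v_{7}  so sig = [2:1]
  • {1,4}:  v_{1} + v_{4} = v_{3} + v_{6}  so sig = [2:1,1]
  • {4,5}:  v_{4} + v_{5} = v_{3} + 2·v_{6}  so sig = [2:1,2]
  • {1,3}:  v_{1} + v_{3} = 2·v_{6}  so sig = [2:2]
  • {2,5}:  v_{2} + v_{5} = 2·v_{1}  so sig = [2:2]
  • {3,8}:  v_{3} + v_{8} = 2·v_{7}  so sig = [2:2]
  • {4,6}:  v_{4} + v_{6} = 2·v_{3}  so sig = [2:2]
  • {5,7}:  v_{5} + v_{7} = 2·v_{6}  so sig = [2:2]
  • {3,5}:  v_{3} + v_{5} = 3·v_{6}  so sig = [2:3]
  • {4,8}:  v_{4} + v_{8} = 3·v_{7}  so sig = [2:3]

so the primitive-relation signature multiset is
[[2:], [2:], [2:1], [2:1], [2:1], [2:1], [2:1], [2:1], [2:1], [2:1], [2:1], [2:1,1], [2:1,2], [2:2], [2:2], [2:2], [2:2], [2:2], [2:3], [2:3]]


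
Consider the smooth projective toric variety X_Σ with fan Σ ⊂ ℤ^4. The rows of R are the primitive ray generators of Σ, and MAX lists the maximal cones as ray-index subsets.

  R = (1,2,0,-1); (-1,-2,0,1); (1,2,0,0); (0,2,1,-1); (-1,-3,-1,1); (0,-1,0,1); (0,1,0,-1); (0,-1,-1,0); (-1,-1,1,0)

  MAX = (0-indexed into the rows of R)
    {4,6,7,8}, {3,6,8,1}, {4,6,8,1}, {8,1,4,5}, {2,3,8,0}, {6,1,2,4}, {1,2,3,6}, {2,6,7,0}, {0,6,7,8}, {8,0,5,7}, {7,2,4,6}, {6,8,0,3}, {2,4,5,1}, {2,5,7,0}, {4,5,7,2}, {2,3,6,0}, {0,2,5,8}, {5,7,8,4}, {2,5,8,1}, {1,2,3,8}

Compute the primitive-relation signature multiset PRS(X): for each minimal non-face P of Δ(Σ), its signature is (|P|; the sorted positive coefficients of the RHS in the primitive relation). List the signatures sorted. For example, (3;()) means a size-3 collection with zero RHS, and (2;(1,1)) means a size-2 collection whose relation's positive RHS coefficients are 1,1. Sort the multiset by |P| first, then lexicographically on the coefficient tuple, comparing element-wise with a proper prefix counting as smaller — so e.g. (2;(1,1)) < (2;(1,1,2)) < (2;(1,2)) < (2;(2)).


10 minimal non-faces of Δ(Σ) (on 9 rays):

  • {0,1}:  v_{0} + v_{1} = 0  →  sig = (2;())
  • {5,6}:  v_{5} + v_{6} = 0  →  sig = (2;())
  • {0,4}:  v_{0} + v_{4} = v_{7}  →  sig = (2;(1))
  • {1,7}:  v_{1} + v_{7} = v_{4}  →  sig = (2;(1))
  • {3,7}:  v_{3} + v_{7} = v_{6}  →  sig = (2;(1))
  • {3,4}:  v_{3} + v_{4} = v_{1} + v_{6}  →  sig = (2;(1,1))
  • {3,5}:  v_{3} + v_{5} = v_{2} + v_{8}  →  sig = (2;(1,1))
  • {2,7,8}:  v_{2} + v_{7} + v_{8} = 0  →  sig = (3;())
  • {2,4,8}:  v_{2} + v_{4} + v_{8} = v_{1}  →  sig = (3;(1))
  • {2,6,8}:  v_{2} + v_{6} + v_{8} = v_{3}  →  sig = (3;(1))

Hence PRS(X_Σ) =
    |P|=2: 7 collections, coeffs (), (), (1), (1), (1), (1,1), (1,1)
    |P|=3: 3 collections, coeffs (), (1), (1)


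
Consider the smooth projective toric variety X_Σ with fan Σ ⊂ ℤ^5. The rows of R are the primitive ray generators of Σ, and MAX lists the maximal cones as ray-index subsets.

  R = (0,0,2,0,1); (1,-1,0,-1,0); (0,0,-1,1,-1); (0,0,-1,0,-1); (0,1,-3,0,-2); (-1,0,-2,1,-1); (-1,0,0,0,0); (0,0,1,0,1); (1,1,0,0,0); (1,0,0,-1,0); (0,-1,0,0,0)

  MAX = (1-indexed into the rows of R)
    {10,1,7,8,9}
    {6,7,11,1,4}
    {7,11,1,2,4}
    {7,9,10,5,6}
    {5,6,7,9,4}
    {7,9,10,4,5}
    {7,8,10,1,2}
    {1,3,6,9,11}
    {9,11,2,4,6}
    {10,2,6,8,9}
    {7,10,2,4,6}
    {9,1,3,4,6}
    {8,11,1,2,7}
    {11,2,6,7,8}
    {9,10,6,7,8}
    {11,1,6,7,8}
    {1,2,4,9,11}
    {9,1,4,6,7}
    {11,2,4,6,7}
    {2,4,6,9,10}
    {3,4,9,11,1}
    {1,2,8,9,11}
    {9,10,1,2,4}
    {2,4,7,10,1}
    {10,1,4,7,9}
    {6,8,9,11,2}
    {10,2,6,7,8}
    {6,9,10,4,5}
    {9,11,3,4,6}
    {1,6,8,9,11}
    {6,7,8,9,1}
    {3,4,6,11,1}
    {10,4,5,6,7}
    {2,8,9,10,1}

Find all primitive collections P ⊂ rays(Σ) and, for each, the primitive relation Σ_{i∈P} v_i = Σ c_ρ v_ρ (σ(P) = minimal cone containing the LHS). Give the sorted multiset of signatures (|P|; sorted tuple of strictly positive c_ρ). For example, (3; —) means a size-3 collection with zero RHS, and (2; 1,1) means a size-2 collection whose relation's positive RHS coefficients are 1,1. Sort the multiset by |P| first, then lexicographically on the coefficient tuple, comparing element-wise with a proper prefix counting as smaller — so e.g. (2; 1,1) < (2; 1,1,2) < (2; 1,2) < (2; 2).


17 collections generate NE(X_Σ); each relation:

  P = {4,8}:  v_{4} + v_{8} = 0  so sig = (2; —)
  P = {10,11}:  v_{10} + v_{11} = v_{2}  so sig = (2; 1)
  P = {1,5}:  v_{1} + v_{5} = v_{4} + v_{7} + v_{9}  so sig = (2; 1,1,1)
  P = {3,7}:  v_{3} + v_{7} = v_{1} + v_{4} + v_{6}  so sig = (2; 1,1,1)
  P = {3,10}:  v_{3} + v_{10} = v_{4} + v_{9} + v_{11}  so sig = (2; 1,1,1)
  P = {5,11}:  v_{5} + v_{11} = v_{4} + v_{6} + v_{10}  so sig = (2; 1,1,1)
  P = {3,8}:  v_{3} + v_{8} = v_{1} + v_{6} + v_{9} + v_{11}  so sig = (2; 1,1,1,1)
  P = {5,8}:  v_{5} + v_{8} = v_{6} + v_{7} + v_{9} + v_{10}  so sig = (2; 1,1,1,1)
  P = {2,3}:  v_{2} + v_{3} = v_{4} + v_{9} + 2·v_{11}  so sig = (2; 1,1,2)
  P = {2,5}:  v_{2} + v_{5} = v_{4} + v_{6} + 2·v_{10}  so sig = (2; 1,1,2)
  P = {3,5}:  v_{3} + v_{5} = 2·v_{4} + v_{6} + v_{9}  so sig = (2; 1,1,2)
  P = {1,6,10}:  v_{1} + v_{6} + v_{10} = 0  so sig = (3; —)
  P = {7,9,11}:  v_{7} + v_{9} + v_{11} = 0  so sig = (3; —)
  P = {1,2,6}:  v_{1} + v_{2} + v_{6} = v_{11}  so sig = (3; 1)
  P = {2,7,9}:  v_{2} + v_{7} + v_{9} = v_{10}  so sig = (3; 1)
  P = {1,4,6,9,11}:  v_{1} + v_{4} + v_{6} + v_{9} + v_{11} = v_{3}  so sig = (5; 1)
  P = {4,6,7,9,10}:  v_{4} + v_{6} + v_{7} + v_{9} + v_{10} = v_{5}  so sig = (5; 1)

Signatures (|P|; sorted positive RHS coefficients), sorted:
    (2; —)
    (2; 1)
    (2; 1,1,1)
    (2; 1,1,1)
    (2; 1,1,1)
    (2; 1,1,1)
    (2; 1,1,1,1)
    (2; 1,1,1,1)
    (2; 1,1,2)
    (2; 1,1,2)
    (2; 1,1,2)
    (3; —)
    (3; —)
    (3; 1)
    (3; 1)
    (5; 1)
    (5; 1)


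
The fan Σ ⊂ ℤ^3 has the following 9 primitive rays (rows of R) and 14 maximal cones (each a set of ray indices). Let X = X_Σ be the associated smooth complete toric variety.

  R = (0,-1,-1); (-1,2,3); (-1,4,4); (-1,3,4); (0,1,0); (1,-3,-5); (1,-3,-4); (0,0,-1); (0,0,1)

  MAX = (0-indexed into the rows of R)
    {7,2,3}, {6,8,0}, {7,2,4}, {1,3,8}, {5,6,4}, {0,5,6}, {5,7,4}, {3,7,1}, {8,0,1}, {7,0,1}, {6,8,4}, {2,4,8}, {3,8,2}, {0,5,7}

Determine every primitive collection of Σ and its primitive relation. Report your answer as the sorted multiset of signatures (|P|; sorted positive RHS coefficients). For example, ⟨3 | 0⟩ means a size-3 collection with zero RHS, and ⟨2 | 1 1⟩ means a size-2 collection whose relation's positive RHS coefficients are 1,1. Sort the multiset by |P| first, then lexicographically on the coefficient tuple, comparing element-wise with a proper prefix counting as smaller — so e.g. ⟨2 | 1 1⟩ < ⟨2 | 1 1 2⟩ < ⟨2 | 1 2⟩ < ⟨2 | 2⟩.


|primitive collections| = 15. Relations:

  P = {3,6}:  v_{3} + v_{6} = 0  so sig = ⟨2 | 0⟩
  P = {7,8}:  v_{7} + v_{8} = 0  so sig = ⟨2 | 0⟩
  P = {0,3}:  v_{0} + v_{3} = v_{1}  so sig = ⟨2 | 1⟩
  P = {0,4}:  v_{0} + v_{4} = v_{7}  so sig = ⟨2 | 1⟩
  P = {1,6}:  v_{1} + v_{6} = v_{0}  so sig = ⟨2 | 1⟩
  P = {2,6}:  v_{2} + v_{6} = v_{4}  so sig = ⟨2 | 1⟩
  P = {3,4}:  v_{3} + v_{4} = v_{2}  so sig = ⟨2 | 1⟩
  P = {3,5}:  v_{3} + v_{5} = v_{7}  so sig = ⟨2 | 1⟩
  P = {5,8}:  v_{5} + v_{8} = v_{6}  so sig = ⟨2 | 1⟩
  P = {6,7}:  v_{6} + v_{7} = v_{5}  so sig = ⟨2 | 1⟩
  P = {0,2}:  v_{0} + v_{2} = v_{3} + v_{7}  so sig = ⟨2 | 1 1⟩
  P = {1,4}:  v_{1} + v_{4} = v_{3} + v_{7}  so sig = ⟨2 | 1 1⟩
  P = {1,5}:  v_{1} + v_{5} = v_{0} + v_{7}  so sig = ⟨2 | 1 1⟩
  P = {2,5}:  v_{2} + v_{5} = v_{4} + v_{7}  so sig = ⟨2 | 1 1⟩
  P = {1,2}:  v_{1} + v_{2} = 2·v_{3} + v_{7}  so sig = ⟨2 | 1 2⟩

Signatures (|P|; sorted positive RHS coefficients), sorted:
    ⟨2 | 0⟩
    ⟨2 | 0⟩
    ⟨2 | 1⟩
    ⟨2 | 1⟩
    ⟨2 | 1⟩
    ⟨2 | 1⟩
    ⟨2 | 1⟩
    ⟨2 | 1⟩
    ⟨2 | 1⟩
    ⟨2 | 1⟩
    ⟨2 | 1 1⟩
    ⟨2 | 1 1⟩
    ⟨2 | 1 1⟩
    ⟨2 | 1 1⟩
    ⟨2 | 1 2⟩


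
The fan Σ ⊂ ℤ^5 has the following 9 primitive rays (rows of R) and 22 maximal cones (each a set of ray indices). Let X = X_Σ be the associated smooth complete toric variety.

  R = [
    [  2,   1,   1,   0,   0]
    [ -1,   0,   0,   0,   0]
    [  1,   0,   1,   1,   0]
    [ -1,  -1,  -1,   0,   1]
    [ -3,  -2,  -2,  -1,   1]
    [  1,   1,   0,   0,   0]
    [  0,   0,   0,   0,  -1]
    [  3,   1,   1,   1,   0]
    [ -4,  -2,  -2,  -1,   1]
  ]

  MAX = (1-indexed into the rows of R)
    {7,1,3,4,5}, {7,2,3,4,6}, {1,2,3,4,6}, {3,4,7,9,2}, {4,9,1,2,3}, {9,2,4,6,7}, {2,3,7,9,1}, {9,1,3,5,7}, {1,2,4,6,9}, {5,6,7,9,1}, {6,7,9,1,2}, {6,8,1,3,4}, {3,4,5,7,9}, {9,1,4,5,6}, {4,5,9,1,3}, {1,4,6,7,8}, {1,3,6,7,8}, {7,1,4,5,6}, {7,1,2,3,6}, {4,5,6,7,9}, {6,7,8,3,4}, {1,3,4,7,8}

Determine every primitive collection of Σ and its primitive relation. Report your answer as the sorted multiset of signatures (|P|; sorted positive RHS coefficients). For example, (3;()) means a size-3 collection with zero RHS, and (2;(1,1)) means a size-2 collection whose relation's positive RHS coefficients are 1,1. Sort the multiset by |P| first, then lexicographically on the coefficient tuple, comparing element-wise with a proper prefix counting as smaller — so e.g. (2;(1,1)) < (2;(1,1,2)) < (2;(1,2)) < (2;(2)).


Σ has 9 primitive collections:

  {2,5}:  v_{2} + v_{5} = v_{9}  →  sig = (2;(1))
  {8,9}:  v_{8} + v_{9} = v_{4}  →  sig = (2;(1))
  {2,8}:  v_{2} + v_{8} = v_{3} + v_{6}  →  sig = (2;(1,1))
  {5,8}:  v_{5} + v_{8} = v_{1} + 2·v_{4} + v_{7}  →  sig = (2;(1,1,2))
  {3,5,6}:  v_{3} + v_{5} + v_{6} = v_{4}  →  sig = (3;(1))
  {3,6,9}:  v_{3} + v_{6} + v_{9} = v_{2} + v_{4}  →  sig = (3;(1,1))
  {1,2,4,7}:  v_{1} + v_{2} + v_{4} + v_{7} = 0  →  sig = (4;())
  {1,4,7,9}:  v_{1} + v_{4} + v_{7} + v_{9} = v_{5}  →  sig = (4;(1))
  {1,3,4,6,7}:  v_{1} + v_{3} + v_{4} + v_{6} + v_{7} = v_{8}  →  sig = (5;(1))

so the primitive-relation signature multiset is
    (2;(1))
    (2;(1))
    (2;(1,1))
    (2;(1,1,2))
    (3;(1))
    (3;(1,1))
    (4;())
    (4;(1))
    (5;(1))


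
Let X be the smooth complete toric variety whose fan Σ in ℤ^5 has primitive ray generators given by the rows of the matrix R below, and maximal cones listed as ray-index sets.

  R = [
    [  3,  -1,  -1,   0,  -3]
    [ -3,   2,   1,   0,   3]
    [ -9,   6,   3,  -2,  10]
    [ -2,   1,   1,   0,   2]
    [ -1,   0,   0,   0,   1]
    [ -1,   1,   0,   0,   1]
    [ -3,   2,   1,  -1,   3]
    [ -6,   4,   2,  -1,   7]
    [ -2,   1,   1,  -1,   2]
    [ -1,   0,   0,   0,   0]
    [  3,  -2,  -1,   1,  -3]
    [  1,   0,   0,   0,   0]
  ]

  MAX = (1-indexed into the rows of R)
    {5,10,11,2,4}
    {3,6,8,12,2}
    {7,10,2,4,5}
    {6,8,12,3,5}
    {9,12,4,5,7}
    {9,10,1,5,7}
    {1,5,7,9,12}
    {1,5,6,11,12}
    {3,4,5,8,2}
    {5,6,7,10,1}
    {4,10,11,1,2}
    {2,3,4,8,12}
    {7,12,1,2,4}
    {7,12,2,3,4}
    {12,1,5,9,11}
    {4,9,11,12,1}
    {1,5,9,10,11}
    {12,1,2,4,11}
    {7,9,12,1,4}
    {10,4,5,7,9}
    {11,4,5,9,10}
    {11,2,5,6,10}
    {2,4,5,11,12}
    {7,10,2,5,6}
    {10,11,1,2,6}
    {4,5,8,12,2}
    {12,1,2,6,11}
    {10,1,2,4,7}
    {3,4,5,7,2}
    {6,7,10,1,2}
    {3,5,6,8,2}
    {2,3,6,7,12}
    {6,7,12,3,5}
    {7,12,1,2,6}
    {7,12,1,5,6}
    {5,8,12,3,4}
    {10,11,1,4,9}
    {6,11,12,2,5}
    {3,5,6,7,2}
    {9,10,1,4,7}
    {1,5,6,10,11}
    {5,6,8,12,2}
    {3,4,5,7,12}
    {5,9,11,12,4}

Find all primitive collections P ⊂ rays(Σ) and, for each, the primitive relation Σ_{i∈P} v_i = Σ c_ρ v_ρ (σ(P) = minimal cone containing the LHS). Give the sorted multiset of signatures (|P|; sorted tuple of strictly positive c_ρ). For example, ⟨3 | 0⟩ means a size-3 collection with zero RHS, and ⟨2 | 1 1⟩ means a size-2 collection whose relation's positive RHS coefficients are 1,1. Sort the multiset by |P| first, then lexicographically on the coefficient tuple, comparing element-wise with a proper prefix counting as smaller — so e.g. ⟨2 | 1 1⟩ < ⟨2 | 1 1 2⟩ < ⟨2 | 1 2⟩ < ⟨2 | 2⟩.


18 minimal non-faces of Δ(Σ) (on 12 rays):

  {7,11}:  v_{7} + v_{11} = 0 — sig = ⟨2 | 0⟩
  {10,12}:  v_{10} + v_{12} = 0 — sig = ⟨2 | 0⟩
  {3,11}:  v_{3} + v_{11} = v_{8} — sig = ⟨2 | 1⟩
  {4,6}:  v_{4} + v_{6} = v_{2} — sig = ⟨2 | 1⟩
  {6,9}:  v_{6} + v_{9} = v_{7} — sig = ⟨2 | 1⟩
  {7,8}:  v_{7} + v_{8} = v_{3} — sig = ⟨2 | 1⟩
  {2,9}:  v_{2} + v_{9} = v_{4} + v_{7} — sig = ⟨2 | 1 1⟩
  {1,8}:  v_{1} + v_{8} = v_{6} + v_{7} + v_{12} — sig = ⟨2 | 1 1 1⟩
  {8,10}:  v_{8} + v_{10} = v_{2} + v_{5} + v_{7} — sig = ⟨2 | 1 1 1⟩
  {8,11}:  v_{8} + v_{11} = v_{2} + v_{5} + v_{12} — sig = ⟨2 | 1 1 1⟩
  {8,9}:  v_{8} + v_{9} = v_{4} + v_{5} + 2·v_{7} + v_{12} — sig = ⟨2 | 1 1 1 2⟩
  {3,9}:  v_{3} + v_{9} = v_{4} + v_{5} + 3·v_{7} + v_{12} — sig = ⟨2 | 1 1 1 3⟩
  {1,3}:  v_{1} + v_{3} = v_{6} + 2·v_{7} + v_{12} — sig = ⟨2 | 1 1 2⟩
  {3,10}:  v_{3} + v_{10} = v_{2} + v_{5} + 2·v_{7} — sig = ⟨2 | 1 1 2⟩
  {1,4,5}:  v_{1} + v_{4} + v_{5} = 0 — sig = ⟨3 | 0⟩
  {1,2,5}:  v_{1} + v_{2} + v_{5} = v_{6} — sig = ⟨3 | 1⟩
  {2,5,7,12}:  v_{2} + v_{5} + v_{7} + v_{12} = v_{8} — sig = ⟨4 | 1⟩
  {2,3,5,12}:  v_{2} + v_{3} + v_{5} + v_{12} = 2·v_{8} — sig = ⟨4 | 2⟩

Hence PRS(X_Σ) =
    ⟨2 | 0⟩
    ⟨2 | 0⟩
    ⟨2 | 1⟩
    ⟨2 | 1⟩
    ⟨2 | 1⟩
    ⟨2 | 1⟩
    ⟨2 | 1 1⟩
    ⟨2 | 1 1 1⟩
    ⟨2 | 1 1 1⟩
    ⟨2 | 1 1 1⟩
    ⟨2 | 1 1 1 2⟩
    ⟨2 | 1 1 1 3⟩
    ⟨2 | 1 1 2⟩
    ⟨2 | 1 1 2⟩
    ⟨3 | 0⟩
    ⟨3 | 1⟩
    ⟨4 | 1⟩
    ⟨4 | 2⟩


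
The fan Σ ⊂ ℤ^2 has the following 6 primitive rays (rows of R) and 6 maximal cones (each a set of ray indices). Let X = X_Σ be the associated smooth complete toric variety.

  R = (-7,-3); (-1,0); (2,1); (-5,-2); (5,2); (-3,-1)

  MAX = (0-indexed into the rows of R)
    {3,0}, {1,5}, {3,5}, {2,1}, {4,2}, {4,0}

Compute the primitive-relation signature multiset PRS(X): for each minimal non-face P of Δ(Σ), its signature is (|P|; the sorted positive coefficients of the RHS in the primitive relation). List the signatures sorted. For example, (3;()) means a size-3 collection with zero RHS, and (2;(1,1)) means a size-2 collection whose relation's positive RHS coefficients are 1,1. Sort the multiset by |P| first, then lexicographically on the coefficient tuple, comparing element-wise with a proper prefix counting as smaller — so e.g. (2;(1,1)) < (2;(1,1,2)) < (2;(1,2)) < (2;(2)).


Minimal non-faces — 9 found among 6 rays, 6 max cones:

  • {3,4}:  v_{3} + v_{4} = 0  →  sig = (2;())
  • {0,2}:  v_{0} + v_{2} = v_{3}  →  sig = (2;(1))
  • {2,3}:  v_{2} + v_{3} = v_{5}  →  sig = (2;(1))
  • {2,5}:  v_{2} + v_{5} = v_{1}  →  sig = (2;(1))
  • {4,5}:  v_{4} + v_{5} = v_{2}  →  sig = (2;(1))
  • {0,1}:  v_{0} + v_{1} = v_{3} + v_{5}  →  sig = (2;(1,1))
  • {0,5}:  v_{0} + v_{5} = 2·v_{3}  →  sig = (2;(2))
  • {1,3}:  v_{1} + v_{3} = 2·v_{5}  →  sig = (2;(2))
  • {1,4}:  v_{1} + v_{4} = 2·v_{2}  →  sig = (2;(2))

Sorted signature multiset PRS(X):
    |P|=2: 9 collections, coeffs (), (1), (1), (1), (1), (1,1), (2), (2), (2)


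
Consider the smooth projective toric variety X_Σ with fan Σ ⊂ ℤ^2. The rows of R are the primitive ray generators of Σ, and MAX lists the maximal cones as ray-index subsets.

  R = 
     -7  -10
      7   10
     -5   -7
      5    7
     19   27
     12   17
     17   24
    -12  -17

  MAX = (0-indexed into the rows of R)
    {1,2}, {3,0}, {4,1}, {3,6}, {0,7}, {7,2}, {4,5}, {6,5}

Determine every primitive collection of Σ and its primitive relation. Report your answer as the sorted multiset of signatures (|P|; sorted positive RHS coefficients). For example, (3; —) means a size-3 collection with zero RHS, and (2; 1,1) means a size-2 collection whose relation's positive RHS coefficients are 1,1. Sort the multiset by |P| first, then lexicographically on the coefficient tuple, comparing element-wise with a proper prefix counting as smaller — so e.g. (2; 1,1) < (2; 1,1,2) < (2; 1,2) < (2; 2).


20 minimal non-faces of Δ(Σ) (on 8 rays):

  {0,1}:  v_{0} + v_{1} = 0  so sig = (2; —)
  {2,3}:  v_{2} + v_{3} = 0  so sig = (2; —)
  {5,7}:  v_{5} + v_{7} = 0  so sig = (2; —)
  {0,2}:  v_{0} + v_{2} = v_{7}  so sig = (2; 1)
  {0,4}:  v_{0} + v_{4} = v_{5}  so sig = (2; 1)
  {0,5}:  v_{0} + v_{5} = v_{3}  so sig = (2; 1)
  {1,3}:  v_{1} + v_{3} = v_{5}  so sig = (2; 1)
  {1,5}:  v_{1} + v_{5} = v_{4}  so sig = (2; 1)
  {1,7}:  v_{1} + v_{7} = v_{2}  so sig = (2; 1)
  {2,5}:  v_{2} + v_{5} = v_{1}  so sig = (2; 1)
  {2,6}:  v_{2} + v_{6} = v_{5}  so sig = (2; 1)
  {3,5}:  v_{3} + v_{5} = v_{6}  so sig = (2; 1)
  {3,7}:  v_{3} + v_{7} = v_{0}  so sig = (2; 1)
  {4,7}:  v_{4} + v_{7} = v_{1}  so sig = (2; 1)
  {6,7}:  v_{6} + v_{7} = v_{3}  so sig = (2; 1)
  {0,6}:  v_{0} + v_{6} = 2·v_{3}  so sig = (2; 2)
  {1,6}:  v_{1} + v_{6} = 2·v_{5}  so sig = (2; 2)
  {2,4}:  v_{2} + v_{4} = 2·v_{1}  so sig = (2; 2)
  {3,4}:  v_{3} + v_{4} = 2·v_{5}  so sig = (2; 2)
  {4,6}:  v_{4} + v_{6} = 3·v_{5}  so sig = (2; 3)

Signatures (|P|; sorted positive RHS coefficients), sorted:
[(2; —), (2; —), (2; —), (2; 1), (2; 1), (2; 1), (2; 1), (2; 1), (2; 1), (2; 1), (2; 1), (2; 1), (2; 1), (2; 1), (2; 1), (2; 2), (2; 2), (2; 2), (2; 2), (2; 3)]


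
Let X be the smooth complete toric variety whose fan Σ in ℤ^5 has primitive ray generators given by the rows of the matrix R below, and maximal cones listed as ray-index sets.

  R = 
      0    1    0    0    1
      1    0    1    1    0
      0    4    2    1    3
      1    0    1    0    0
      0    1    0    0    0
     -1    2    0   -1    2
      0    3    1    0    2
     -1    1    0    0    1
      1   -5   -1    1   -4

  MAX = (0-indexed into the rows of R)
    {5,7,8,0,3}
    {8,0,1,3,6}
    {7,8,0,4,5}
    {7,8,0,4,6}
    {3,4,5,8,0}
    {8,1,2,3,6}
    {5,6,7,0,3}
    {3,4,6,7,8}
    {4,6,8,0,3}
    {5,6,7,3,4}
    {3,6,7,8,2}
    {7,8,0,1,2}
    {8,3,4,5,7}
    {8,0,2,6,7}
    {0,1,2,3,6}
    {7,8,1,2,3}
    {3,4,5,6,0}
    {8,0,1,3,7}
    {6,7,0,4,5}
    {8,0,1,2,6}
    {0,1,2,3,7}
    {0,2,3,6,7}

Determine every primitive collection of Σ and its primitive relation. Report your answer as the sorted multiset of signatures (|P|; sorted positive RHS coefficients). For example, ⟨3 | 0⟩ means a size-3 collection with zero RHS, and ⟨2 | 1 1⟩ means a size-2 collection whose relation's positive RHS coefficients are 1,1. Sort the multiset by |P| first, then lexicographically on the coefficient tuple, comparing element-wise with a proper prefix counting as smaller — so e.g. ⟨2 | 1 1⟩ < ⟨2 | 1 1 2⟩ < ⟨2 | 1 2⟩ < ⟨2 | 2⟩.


Minimal non-faces — 9 found among 9 rays, 22 max cones:

  P = {1,5}:  v_{1} + v_{5} = v_{0} + v_{3} + v_{7}  ⇒ sig = ⟨2 | 1 1 1⟩
  P = {2,5}:  v_{2} + v_{5} = v_{0} + v_{3} + v_{6} + 2·v_{7}  ⇒ sig = ⟨2 | 1 1 1 2⟩
  P = {2,4}:  v_{2} + v_{4} = 3·v_{6} + v_{7} + v_{8}  ⇒ sig = ⟨2 | 1 1 3⟩
  P = {1,4}:  v_{1} + v_{4} = 2·v_{6} + v_{8}  ⇒ sig = ⟨2 | 1 2⟩
  P = {5,6,8}:  v_{5} + v_{6} + v_{8} = 0  ⇒ sig = ⟨3 | 0⟩
  P = {1,6,7}:  v_{1} + v_{6} + v_{7} = v_{2}  ⇒ sig = ⟨3 | 1⟩
  P = {0,3,4,7}:  v_{0} + v_{3} + v_{4} + v_{7} = v_{6}  ⇒ sig = ⟨4 | 1⟩
  P = {0,2,3,8}:  v_{0} + v_{2} + v_{3} + v_{8} = 2·v_{1}  ⇒ sig = ⟨4 | 2⟩
  P = {0,3,6,7,8}:  v_{0} + v_{3} + v_{6} + v_{7} + v_{8} = v_{1}  ⇒ sig = ⟨5 | 1⟩

so the primitive-relation signature multiset is
    |P|=2: 4 collections, coeffs (1,1,1), (1,1,1,2), (1,1,3), (1,2)
    |P|=3: 2 collections, coeffs (), (1)
    |P|=4: 2 collections, coeffs (1), (2)
    |P|=5: 1 collection, coeffs (1)


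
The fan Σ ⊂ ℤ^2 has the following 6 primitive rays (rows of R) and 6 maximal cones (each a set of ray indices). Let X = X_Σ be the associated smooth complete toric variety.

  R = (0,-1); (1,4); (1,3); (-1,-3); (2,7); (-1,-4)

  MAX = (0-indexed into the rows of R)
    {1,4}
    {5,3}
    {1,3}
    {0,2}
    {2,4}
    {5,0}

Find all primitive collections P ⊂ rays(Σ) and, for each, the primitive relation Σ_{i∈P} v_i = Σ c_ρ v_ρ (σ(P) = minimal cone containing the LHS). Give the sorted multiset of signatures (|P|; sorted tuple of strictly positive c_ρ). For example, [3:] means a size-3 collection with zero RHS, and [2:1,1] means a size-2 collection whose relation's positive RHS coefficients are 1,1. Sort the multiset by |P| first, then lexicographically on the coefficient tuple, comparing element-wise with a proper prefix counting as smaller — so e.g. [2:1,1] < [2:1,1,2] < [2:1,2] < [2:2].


Minimal non-faces — 9 found among 6 rays, 6 max cones:

  P = {1,5}:  v_{1} + v_{5} = 0  →  sig = [2:]
  P = {2,3}:  v_{2} + v_{3} = 0  →  sig = [2:]
  P = {0,1}:  v_{0} + v_{1} = v_{2}  →  sig = [2:1]
  P = {0,3}:  v_{0} + v_{3} = v_{5}  →  sig = [2:1]
  P = {1,2}:  v_{1} + v_{2} = v_{4}  →  sig = [2:1]
  P = {2,5}:  v_{2} + v_{5} = v_{0}  →  sig = [2:1]
  P = {3,4}:  v_{3} + v_{4} = v_{1}  →  sig = [2:1]
  P = {4,5}:  v_{4} + v_{5} = v_{2}  →  sig = [2:1]
  P = {0,4}:  v_{0} + v_{4} = 2·v_{2}  →  sig = [2:2]

Hence PRS(X_Σ) =
    [2:]
    [2:]
    [2:1]
    [2:1]
    [2:1]
    [2:1]
    [2:1]
    [2:1]
    [2:2]


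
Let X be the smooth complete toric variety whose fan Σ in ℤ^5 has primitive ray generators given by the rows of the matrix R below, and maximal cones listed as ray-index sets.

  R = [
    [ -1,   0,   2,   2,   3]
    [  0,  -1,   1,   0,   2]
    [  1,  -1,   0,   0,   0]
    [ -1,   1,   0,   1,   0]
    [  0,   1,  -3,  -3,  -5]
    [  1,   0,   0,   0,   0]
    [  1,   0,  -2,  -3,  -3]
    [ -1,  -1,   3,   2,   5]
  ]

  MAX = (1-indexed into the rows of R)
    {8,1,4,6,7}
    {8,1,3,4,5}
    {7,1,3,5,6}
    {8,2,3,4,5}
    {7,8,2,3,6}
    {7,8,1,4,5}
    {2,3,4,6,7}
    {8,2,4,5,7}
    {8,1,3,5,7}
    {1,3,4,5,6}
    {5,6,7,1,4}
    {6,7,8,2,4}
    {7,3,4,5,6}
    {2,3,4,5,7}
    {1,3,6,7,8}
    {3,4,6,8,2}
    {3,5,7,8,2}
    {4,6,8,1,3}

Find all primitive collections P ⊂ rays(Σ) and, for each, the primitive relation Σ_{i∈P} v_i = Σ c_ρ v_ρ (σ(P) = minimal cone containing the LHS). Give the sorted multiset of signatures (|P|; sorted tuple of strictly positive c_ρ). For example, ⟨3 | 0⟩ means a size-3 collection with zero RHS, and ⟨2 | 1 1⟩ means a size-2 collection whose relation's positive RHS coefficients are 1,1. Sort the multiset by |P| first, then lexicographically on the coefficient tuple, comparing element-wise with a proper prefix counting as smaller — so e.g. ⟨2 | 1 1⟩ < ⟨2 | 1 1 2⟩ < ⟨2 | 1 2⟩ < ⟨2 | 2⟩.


The 5 primitive collections of Σ (r=8, n=5):

  P={1,2}:  v_{1} + v_{2} = v_{8}  ⟹  sig = ⟨2 | 1⟩
  P={2,5,6}:  v_{2} + v_{5} + v_{6} = v_{7}  ⟹  sig = ⟨3 | 1⟩
  P={5,6,8}:  v_{5} + v_{6} + v_{8} = v_{1} + v_{7}  ⟹  sig = ⟨3 | 1 1⟩
  P={1,3,4,7}:  v_{1} + v_{3} + v_{4} + v_{7} = 0  ⟹  sig = ⟨4 | 0⟩
  P={3,4,7,8}:  v_{3} + v_{4} + v_{7} + v_{8} = v_{2}  ⟹  sig = ⟨4 | 1⟩

Sorted signature multiset PRS(X):
    ⟨2 | 1⟩
    ⟨3 | 1⟩
    ⟨3 | 1 1⟩
    ⟨4 | 0⟩
    ⟨4 | 1⟩


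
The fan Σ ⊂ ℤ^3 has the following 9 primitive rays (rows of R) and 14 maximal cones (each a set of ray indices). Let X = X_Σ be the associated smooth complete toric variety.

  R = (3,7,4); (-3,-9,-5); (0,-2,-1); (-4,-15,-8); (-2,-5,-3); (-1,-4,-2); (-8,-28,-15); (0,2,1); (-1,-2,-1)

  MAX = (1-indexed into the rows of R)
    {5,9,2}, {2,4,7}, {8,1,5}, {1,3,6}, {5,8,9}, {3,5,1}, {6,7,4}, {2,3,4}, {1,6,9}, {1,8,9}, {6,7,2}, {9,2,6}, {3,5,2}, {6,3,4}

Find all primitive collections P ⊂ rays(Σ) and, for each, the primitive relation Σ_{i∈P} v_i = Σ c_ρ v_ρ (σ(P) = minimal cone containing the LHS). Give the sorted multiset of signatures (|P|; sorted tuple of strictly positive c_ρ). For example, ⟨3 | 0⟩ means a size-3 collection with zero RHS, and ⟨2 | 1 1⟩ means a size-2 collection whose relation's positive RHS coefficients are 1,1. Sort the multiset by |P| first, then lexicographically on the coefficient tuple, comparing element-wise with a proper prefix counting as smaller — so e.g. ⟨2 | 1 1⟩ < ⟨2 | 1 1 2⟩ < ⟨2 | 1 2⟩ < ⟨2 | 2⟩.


Primitive collections (18):

  P={3,8}:  v_{3} + v_{8} = 0  so sig = ⟨2 | 0⟩
  P={1,2}:  v_{1} + v_{2} = v_{3}  so sig = ⟨2 | 1⟩
  P={3,9}:  v_{3} + v_{9} = v_{6}  so sig = ⟨2 | 1⟩
  P={5,6}:  v_{5} + v_{6} = v_{2}  so sig = ⟨2 | 1⟩
  P={6,8}:  v_{6} + v_{8} = v_{9}  so sig = ⟨2 | 1⟩
  P={2,8}:  v_{2} + v_{8} = v_{5} + v_{9}  so sig = ⟨2 | 1 1⟩
  P={4,8}:  v_{4} + v_{8} = v_{2} + v_{6}  so sig = ⟨2 | 1 1⟩
  P={1,7}:  v_{1} + v_{7} = v_{3} + v_{4} + v_{6}  so sig = ⟨2 | 1 1 1⟩
  P={1,4}:  v_{1} + v_{4} = 2·v_{3} + v_{6}  so sig = ⟨2 | 1 2⟩
  P={4,5}:  v_{4} + v_{5} = 2·v_{2} + v_{3}  so sig = ⟨2 | 1 2⟩
  P={4,9}:  v_{4} + v_{9} = v_{2} + 2·v_{6}  so sig = ⟨2 | 1 2⟩
  P={5,7}:  v_{5} + v_{7} = 2·v_{2} + v_{4}  so sig = ⟨2 | 1 2⟩
  P={3,7}:  v_{3} + v_{7} = 2·v_{4}  so sig = ⟨2 | 2⟩
  P={7,8}:  v_{7} + v_{8} = 2·v_{2} + 2·v_{6}  so sig = ⟨2 | 2 2⟩
  P={7,9}:  v_{7} + v_{9} = 2·v_{2} + 3·v_{6}  so sig = ⟨2 | 2 3⟩
  P={1,5,9}:  v_{1} + v_{5} + v_{9} = 0  so sig = ⟨3 | 0⟩
  P={2,3,6}:  v_{2} + v_{3} + v_{6} = v_{4}  so sig = ⟨3 | 1⟩
  P={2,4,6}:  v_{2} + v_{4} + v_{6} = v_{7}  so sig = ⟨3 | 1⟩

Signatures (|P|; sorted positive RHS coefficients), sorted:
{ ⟨2 | 0⟩,  ⟨2 | 1⟩ ×4,  ⟨2 | 1 1⟩ ×2,  ⟨2 | 1 1 1⟩,  ⟨2 | 1 2⟩ ×4,  ⟨2 | 2⟩,  ⟨2 | 2 2⟩,  ⟨2 | 2 3⟩,  ⟨3 | 0⟩,  ⟨3 | 1⟩ ×2 }


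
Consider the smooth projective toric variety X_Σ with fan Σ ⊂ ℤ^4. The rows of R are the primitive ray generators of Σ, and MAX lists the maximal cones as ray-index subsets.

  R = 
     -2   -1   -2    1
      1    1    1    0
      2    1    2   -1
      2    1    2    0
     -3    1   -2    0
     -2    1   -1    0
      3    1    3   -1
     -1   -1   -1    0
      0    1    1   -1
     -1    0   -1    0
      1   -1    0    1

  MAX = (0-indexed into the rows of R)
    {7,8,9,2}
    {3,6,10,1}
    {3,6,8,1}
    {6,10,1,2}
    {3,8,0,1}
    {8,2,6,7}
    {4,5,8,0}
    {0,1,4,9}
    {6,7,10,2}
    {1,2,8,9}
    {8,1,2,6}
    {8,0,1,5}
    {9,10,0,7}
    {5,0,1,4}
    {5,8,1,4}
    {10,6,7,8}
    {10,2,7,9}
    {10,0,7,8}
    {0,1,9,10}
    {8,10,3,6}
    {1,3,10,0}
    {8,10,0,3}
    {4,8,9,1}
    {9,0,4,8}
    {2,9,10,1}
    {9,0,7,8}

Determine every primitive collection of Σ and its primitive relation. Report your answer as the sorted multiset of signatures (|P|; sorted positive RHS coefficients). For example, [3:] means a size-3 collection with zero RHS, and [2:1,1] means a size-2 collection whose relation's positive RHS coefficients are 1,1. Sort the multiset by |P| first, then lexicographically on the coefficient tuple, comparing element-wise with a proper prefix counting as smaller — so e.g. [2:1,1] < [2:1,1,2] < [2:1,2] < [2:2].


Δ(Σ) — 11 vertices, 23 min non-faces:

  • {0,2}:  v_{0} + v_{2} = 0 ; sig = [2:]
  • {1,7}:  v_{1} + v_{7} = 0 ; sig = [2:]
  • {3,9}:  v_{3} + v_{9} = v_{1} ; sig = [2:1]
  • {5,9}:  v_{5} + v_{9} = v_{4} ; sig = [2:1]
  • {6,9}:  v_{6} + v_{9} = v_{2} ; sig = [2:1]
  • {0,6}:  v_{0} + v_{6} = v_{8} + v_{10} ; sig = [2:1,1]
  • {2,3}:  v_{2} + v_{3} = v_{1} + v_{6} ; sig = [2:1,1]
  • {3,4}:  v_{3} + v_{4} = v_{1} + v_{5} ; sig = [2:1,1]
  • {3,7}:  v_{3} + v_{7} = v_{8} + v_{10} ; sig = [2:1,1]
  • {5,6}:  v_{5} + v_{6} = v_{1} + v_{8} ; sig = [2:1,1]
  • {5,10}:  v_{5} + v_{10} = v_{0} + v_{1} ; sig = [2:1,1]
  • {2,5}:  v_{2} + v_{5} = v_{1} + v_{8} + v_{9} ; sig = [2:1,1,1]
  • {4,6}:  v_{4} + v_{6} = v_{1} + v_{8} + v_{9} ; sig = [2:1,1,1]
  • {4,10}:  v_{4} + v_{10} = v_{0} + v_{1} + v_{9} ; sig = [2:1,1,1]
  • {5,7}:  v_{5} + v_{7} = v_{0} + v_{8} + v_{9} ; sig = [2:1,1,1]
  • {2,4}:  v_{2} + v_{4} = v_{1} + v_{8} + 2·v_{9} ; sig = [2:1,1,2]
  • {3,5}:  v_{3} + v_{5} = v_{0} + 2·v_{1} + v_{8} ; sig = [2:1,1,2]
  • {4,7}:  v_{4} + v_{7} = v_{0} + v_{8} + 2·v_{9} ; sig = [2:1,1,2]
  • {8,9,10}:  v_{8} + v_{9} + v_{10} = 0 ; sig = [3:]
  • {1,8,10}:  v_{1} + v_{8} + v_{10} = v_{3} ; sig = [3:1]
  • {2,8,10}:  v_{2} + v_{8} + v_{10} = v_{6} ; sig = [3:1]
  • {0,1,8,9}:  v_{0} + v_{1} + v_{8} + v_{9} = v_{5} ; sig = [4:1]
  • {0,1,4,8}:  v_{0} + v_{1} + v_{4} + v_{8} = 2·v_{5} ; sig = [4:2]

so the primitive-relation signature multiset is
    |P|=2: 18 collections, coeffs (), (), (1), (1), (1), (1,1), (1,1), (1,1), (1,1), (1,1), (1,1), (1,1,1), (1,1,1), (1,1,1), (1,1,1), (1,1,2), (1,1,2), (1,1,2)
    |P|=3: 3 collections, coeffs (), (1), (1)
    |P|=4: 2 collections, coeffs (1), (2)


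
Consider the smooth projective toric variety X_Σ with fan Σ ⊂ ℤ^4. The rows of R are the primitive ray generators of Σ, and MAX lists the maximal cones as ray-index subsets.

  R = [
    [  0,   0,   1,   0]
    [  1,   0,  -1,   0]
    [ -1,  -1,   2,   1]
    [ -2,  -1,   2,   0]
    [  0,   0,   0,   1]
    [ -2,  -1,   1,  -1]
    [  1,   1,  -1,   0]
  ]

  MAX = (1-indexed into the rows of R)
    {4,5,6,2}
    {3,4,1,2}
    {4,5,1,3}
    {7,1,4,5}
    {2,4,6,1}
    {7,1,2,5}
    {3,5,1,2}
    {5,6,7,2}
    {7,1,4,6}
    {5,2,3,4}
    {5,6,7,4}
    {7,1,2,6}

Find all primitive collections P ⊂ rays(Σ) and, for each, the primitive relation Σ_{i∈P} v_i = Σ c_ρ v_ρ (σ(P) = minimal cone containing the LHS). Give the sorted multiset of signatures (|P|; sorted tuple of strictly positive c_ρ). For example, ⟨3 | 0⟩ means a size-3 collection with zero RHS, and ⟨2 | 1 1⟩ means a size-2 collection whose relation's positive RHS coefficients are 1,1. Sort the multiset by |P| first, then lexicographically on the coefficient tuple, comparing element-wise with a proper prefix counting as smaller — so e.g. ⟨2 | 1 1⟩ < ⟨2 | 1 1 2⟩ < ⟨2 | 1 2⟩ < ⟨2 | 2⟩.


Primitive collections (5):

  • {3,7}:  v_{3} + v_{7} = v_{1} + v_{5} ; sig = ⟨2 | 1 1⟩
  • {3,6}:  v_{3} + v_{6} = v_{2} + 2·v_{4} ; sig = ⟨2 | 1 2⟩
  • {2,4,7}:  v_{2} + v_{4} + v_{7} = 0 ; sig = ⟨3 | 0⟩
  • {1,5,6}:  v_{1} + v_{5} + v_{6} = v_{4} ; sig = ⟨3 | 1⟩
  • {1,2,4,5}:  v_{1} + v_{2} + v_{4} + v_{5} = v_{3} ; sig = ⟨4 | 1⟩

so the primitive-relation signature multiset is
    |P|=2: 2 collections, coeffs (1,1), (1,2)
    |P|=3: 2 collections, coeffs (), (1)
    |P|=4: 1 collection, coeffs (1)


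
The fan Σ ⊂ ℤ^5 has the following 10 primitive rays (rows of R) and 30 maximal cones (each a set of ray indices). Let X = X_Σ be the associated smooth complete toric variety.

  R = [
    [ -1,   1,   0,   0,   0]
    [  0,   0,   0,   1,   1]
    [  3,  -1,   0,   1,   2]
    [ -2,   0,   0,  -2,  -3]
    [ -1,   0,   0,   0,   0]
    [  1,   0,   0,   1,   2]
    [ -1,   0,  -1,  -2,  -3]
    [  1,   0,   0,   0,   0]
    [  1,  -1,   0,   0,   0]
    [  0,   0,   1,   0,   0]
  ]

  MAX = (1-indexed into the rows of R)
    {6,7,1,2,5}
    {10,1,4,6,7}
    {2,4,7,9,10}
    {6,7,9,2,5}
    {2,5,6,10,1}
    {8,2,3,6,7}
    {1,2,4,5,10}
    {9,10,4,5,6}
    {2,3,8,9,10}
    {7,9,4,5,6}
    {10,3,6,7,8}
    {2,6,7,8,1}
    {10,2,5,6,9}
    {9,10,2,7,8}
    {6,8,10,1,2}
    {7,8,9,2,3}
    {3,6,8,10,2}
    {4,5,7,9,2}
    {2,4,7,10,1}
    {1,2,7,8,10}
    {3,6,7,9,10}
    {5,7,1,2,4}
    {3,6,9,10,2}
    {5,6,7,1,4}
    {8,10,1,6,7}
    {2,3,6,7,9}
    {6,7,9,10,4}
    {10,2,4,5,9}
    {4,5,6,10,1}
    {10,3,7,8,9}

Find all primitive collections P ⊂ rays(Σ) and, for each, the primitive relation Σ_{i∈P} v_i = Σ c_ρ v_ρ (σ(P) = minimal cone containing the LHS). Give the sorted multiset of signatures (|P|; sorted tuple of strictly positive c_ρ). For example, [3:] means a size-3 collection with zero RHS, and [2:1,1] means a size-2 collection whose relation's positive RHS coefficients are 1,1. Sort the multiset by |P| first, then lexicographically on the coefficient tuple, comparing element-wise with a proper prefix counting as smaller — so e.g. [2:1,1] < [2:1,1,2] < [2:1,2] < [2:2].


|primitive collections| = 11. Relations:

  P={1,9}:  v_{1} + v_{9} = 0 — sig = [2:]
  P={5,8}:  v_{5} + v_{8} = 0 — sig = [2:]
  P={1,3}:  v_{1} + v_{3} = v_{6} + v_{8} — sig = [2:1,1]
  P={3,5}:  v_{3} + v_{5} = v_{6} + v_{9} — sig = [2:1,1]
  P={4,8}:  v_{4} + v_{8} = v_{7} + v_{10} — sig = [2:1,1]
  P={3,4}:  v_{3} + v_{4} = v_{6} + v_{7} + v_{9} + v_{10} — sig = [2:1,1,1,1]
  P={2,4,6}:  v_{2} + v_{4} + v_{6} = v_{5} — sig = [3:1]
  P={5,7,10}:  v_{5} + v_{7} + v_{10} = v_{4} — sig = [3:1]
  P={6,8,9}:  v_{6} + v_{8} + v_{9} = v_{3} — sig = [3:1]
  P={2,6,7,10}:  v_{2} + v_{6} + v_{7} + v_{10} = 0 — sig = [4:]
  P={2,3,7,10}:  v_{2} + v_{3} + v_{7} + v_{10} = v_{8} + v_{9} — sig = [4:1,1]

so the primitive-relation signature multiset is
[[2:], [2:], [2:1,1], [2:1,1], [2:1,1], [2:1,1,1,1], [3:1], [3:1], [3:1], [4:], [4:1,1]]


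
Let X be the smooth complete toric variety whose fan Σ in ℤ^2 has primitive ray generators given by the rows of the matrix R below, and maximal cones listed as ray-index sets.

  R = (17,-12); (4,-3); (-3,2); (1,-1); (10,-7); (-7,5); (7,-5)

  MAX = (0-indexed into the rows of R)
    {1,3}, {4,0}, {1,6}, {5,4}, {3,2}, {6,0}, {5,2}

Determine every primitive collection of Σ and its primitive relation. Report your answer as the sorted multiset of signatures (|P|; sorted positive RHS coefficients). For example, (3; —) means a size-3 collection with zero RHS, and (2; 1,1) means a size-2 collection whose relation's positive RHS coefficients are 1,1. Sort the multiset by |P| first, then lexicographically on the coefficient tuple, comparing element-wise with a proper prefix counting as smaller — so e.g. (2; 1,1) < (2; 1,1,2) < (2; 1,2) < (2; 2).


|primitive collections| = 14. Relations:

  {5,6}:  v_{5} + v_{6} = 0  ⟹  sig = (2; —)
  {0,5}:  v_{0} + v_{5} = v_{4}  ⟹  sig = (2; 1)
  {1,2}:  v_{1} + v_{2} = v_{3}  ⟹  sig = (2; 1)
  {1,5}:  v_{1} + v_{5} = v_{2}  ⟹  sig = (2; 1)
  {2,4}:  v_{2} + v_{4} = v_{6}  ⟹  sig = (2; 1)
  {2,6}:  v_{2} + v_{6} = v_{1}  ⟹  sig = (2; 1)
  {4,6}:  v_{4} + v_{6} = v_{0}  ⟹  sig = (2; 1)
  {3,4}:  v_{3} + v_{4} = v_{1} + v_{6}  ⟹  sig = (2; 1,1)
  {0,3}:  v_{0} + v_{3} = v_{1} + 2·v_{6}  ⟹  sig = (2; 1,2)
  {0,2}:  v_{0} + v_{2} = 2·v_{6}  ⟹  sig = (2; 2)
  {1,4}:  v_{1} + v_{4} = 2·v_{6}  ⟹  sig = (2; 2)
  {3,5}:  v_{3} + v_{5} = 2·v_{2}  ⟹  sig = (2; 2)
  {3,6}:  v_{3} + v_{6} = 2·v_{1}  ⟹  sig = (2; 2)
  {0,1}:  v_{0} + v_{1} = 3·v_{6}  ⟹  sig = (2; 3)

Signatures (|P|; sorted positive RHS coefficients), sorted:
    (2; —)
    (2; 1)
    (2; 1)
    (2; 1)
    (2; 1)
    (2; 1)
    (2; 1)
    (2; 1,1)
    (2; 1,2)
    (2; 2)
    (2; 2)
    (2; 2)
    (2; 2)
    (2; 3)


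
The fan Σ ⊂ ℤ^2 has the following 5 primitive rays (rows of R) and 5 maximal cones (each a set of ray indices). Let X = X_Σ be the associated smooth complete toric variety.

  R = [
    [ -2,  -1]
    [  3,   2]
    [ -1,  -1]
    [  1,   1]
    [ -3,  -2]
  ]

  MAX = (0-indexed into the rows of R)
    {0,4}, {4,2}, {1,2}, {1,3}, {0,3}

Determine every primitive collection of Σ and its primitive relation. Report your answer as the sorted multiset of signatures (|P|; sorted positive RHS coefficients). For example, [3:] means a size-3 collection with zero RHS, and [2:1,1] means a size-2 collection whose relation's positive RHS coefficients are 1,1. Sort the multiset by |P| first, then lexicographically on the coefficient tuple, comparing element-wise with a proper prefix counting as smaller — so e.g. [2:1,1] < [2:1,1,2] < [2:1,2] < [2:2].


The 5 primitive collections of Σ (r=5, n=2):

  {1,4}:  v_{1} + v_{4} = 0 ; sig = [2:]
  {2,3}:  v_{2} + v_{3} = 0 ; sig = [2:]
  {0,1}:  v_{0} + v_{1} = v_{3} ; sig = [2:1]
  {0,2}:  v_{0} + v_{2} = v_{4} ; sig = [2:1]
  {3,4}:  v_{3} + v_{4} = v_{0} ; sig = [2:1]

Sorted signature multiset PRS(X):
    |P|=2: 5 collections, coeffs (), (), (1), (1), (1)


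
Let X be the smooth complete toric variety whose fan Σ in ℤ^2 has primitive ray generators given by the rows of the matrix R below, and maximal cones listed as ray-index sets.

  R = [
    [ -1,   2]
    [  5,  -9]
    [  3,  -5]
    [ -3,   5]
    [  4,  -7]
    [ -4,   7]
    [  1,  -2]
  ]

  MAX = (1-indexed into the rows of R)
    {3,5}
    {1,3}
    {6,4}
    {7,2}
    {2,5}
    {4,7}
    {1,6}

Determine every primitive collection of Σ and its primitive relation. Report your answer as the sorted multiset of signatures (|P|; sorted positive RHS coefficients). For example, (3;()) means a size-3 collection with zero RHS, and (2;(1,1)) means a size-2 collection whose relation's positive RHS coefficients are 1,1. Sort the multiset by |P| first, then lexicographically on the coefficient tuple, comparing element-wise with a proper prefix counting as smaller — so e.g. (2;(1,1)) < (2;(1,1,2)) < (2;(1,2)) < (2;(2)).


Δ(Σ) — 7 vertices, 14 min non-faces:

  P = {1,7}:  v_{1} + v_{7} = 0  ⇒ sig = (2;())
  P = {3,4}:  v_{3} + v_{4} = 0  ⇒ sig = (2;())
  P = {5,6}:  v_{5} + v_{6} = 0  ⇒ sig = (2;())
  P = {1,2}:  v_{1} + v_{2} = v_{5}  ⇒ sig = (2;(1))
  P = {1,4}:  v_{1} + v_{4} = v_{6}  ⇒ sig = (2;(1))
  P = {1,5}:  v_{1} + v_{5} = v_{3}  ⇒ sig = (2;(1))
  P = {2,6}:  v_{2} + v_{6} = v_{7}  ⇒ sig = (2;(1))
  P = {3,6}:  v_{3} + v_{6} = v_{1}  ⇒ sig = (2;(1))
  P = {3,7}:  v_{3} + v_{7} = v_{5}  ⇒ sig = (2;(1))
  P = {4,5}:  v_{4} + v_{5} = v_{7}  ⇒ sig = (2;(1))
  P = {5,7}:  v_{5} + v_{7} = v_{2}  ⇒ sig = (2;(1))
  P = {6,7}:  v_{6} + v_{7} = v_{4}  ⇒ sig = (2;(1))
  P = {2,3}:  v_{2} + v_{3} = 2·v_{5}  ⇒ sig = (2;(2))
  P = {2,4}:  v_{2} + v_{4} = 2·v_{7}  ⇒ sig = (2;(2))

so the primitive-relation signature multiset is
[(2;()), (2;()), (2;()), (2;(1)), (2;(1)), (2;(1)), (2;(1)), (2;(1)), (2;(1)), (2;(1)), (2;(1)), (2;(1)), (2;(2)), (2;(2))]
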